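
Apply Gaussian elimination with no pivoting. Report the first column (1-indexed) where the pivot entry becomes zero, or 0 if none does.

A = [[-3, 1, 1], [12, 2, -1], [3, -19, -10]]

Naive forward elimination:
R2 <- R2 - (-4)*R1:  [ 0  6  3 ]
R3 <- R3 - (-1)*R1:  [   0  -18   -9 ]
R3 <- R3 - (-3)*R2:  [ 0  0  0 ]
Matrix at this point:
[ -3  1  1 ]
[  0  6  3 ]
[  0  0  0 ]
Pivot entry (3,3) in the last row is zero and there are no rows below to swap with -> zero pivot in column 3 (A is singular).

first zero-pivot column = 3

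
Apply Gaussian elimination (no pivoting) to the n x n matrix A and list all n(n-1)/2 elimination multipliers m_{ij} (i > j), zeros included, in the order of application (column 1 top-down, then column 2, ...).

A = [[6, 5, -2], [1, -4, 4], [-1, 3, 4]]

Forward elimination:
R2 <- R2 - (1/6)*R1:  [     0  -29/6   13/3 ]
R3 <- R3 - (-1/6)*R1:  [    0  23/6  11/3 ]
R3 <- R3 - (-23/29)*R2:  [      0       0  206/29 ]
Multipliers (in order of application): m_{21} = 1/6, m_{31} = -1/6, m_{32} = -23/29

multipliers: 1/6, -1/6, -23/29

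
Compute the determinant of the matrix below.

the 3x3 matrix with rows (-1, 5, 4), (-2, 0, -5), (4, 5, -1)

Forward elimination:
R2 <- R2 - (2)*R1:  [   0  -10  -13 ]
R3 <- R3 - (-4)*R1:  [  0  25  15 ]
R3 <- R3 - (-5/2)*R2:  [     0      0  -35/2 ]
Upper-triangular form:
[ -1    5      4 ]
[  0  -10    -13 ]
[  0    0  -35/2 ]
det(A) = (-1)^0 * (-1) * (-10) * (-35/2) = -175  (0 row swaps -> sign +1)

det(A) = -175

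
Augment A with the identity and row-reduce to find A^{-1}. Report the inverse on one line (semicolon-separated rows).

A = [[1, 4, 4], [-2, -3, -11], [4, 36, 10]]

inverse = [61/5 52/15 -16/15; -4/5 -1/5 1/10; -2 -2/3 1/6]

Gauss-Jordan on [A | I]:
R2 <- R2 - (-2)*R1:  [  0   5  -3  |   2   1   0 ]
R3 <- R3 - (4)*R1:  [  0  20  -6  |  -4   0   1 ]
R2 <- (1/5)*R2:  [    0     1  -3/5  |   2/5   1/5     0 ]
R1 <- R1 - (4)*R2:  [    1     0  32/5  |  -3/5  -4/5     0 ]
R3 <- R3 - (20)*R2:  [   0    0    6  |  -12   -4    1 ]
R3 <- (1/6)*R3:  [    0     0     1  |    -2  -2/3   1/6 ]
R1 <- R1 - (32/5)*R3:  [      1       0       0  |    61/5   52/15  -16/15 ]
R2 <- R2 - (-3/5)*R3:  [    0     1     0  |  -4/5  -1/5  1/10 ]
Right block of [I | A^{-1}] is the inverse:
[ 61/5  52/15  -16/15 ]
[ -4/5   -1/5    1/10 ]
[   -2   -2/3     1/6 ]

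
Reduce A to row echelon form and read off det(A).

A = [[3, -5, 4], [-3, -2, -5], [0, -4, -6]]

Forward elimination:
R2 <- R2 - (-1)*R1:  [  0  -7  -1 ]
R3 <- R3 - (4/7)*R2:  [     0      0  -38/7 ]
Upper-triangular form:
[ 3  -5      4 ]
[ 0  -7     -1 ]
[ 0   0  -38/7 ]
det(A) = (-1)^0 * (3) * (-7) * (-38/7) = 114  (0 row swaps -> sign +1)

det(A) = 114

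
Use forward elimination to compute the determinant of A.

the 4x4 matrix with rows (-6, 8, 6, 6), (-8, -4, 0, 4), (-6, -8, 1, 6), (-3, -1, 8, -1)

Forward elimination:
R2 <- R2 - (4/3)*R1:  [     0  -44/3     -8     -4 ]
R3 <- R3 - (1)*R1:  [   0  -16   -5    0 ]
R4 <- R4 - (1/2)*R1:  [  0  -5   5  -4 ]
R3 <- R3 - (12/11)*R2:  [     0      0  41/11  48/11 ]
R4 <- R4 - (15/44)*R2:  [      0       0   85/11  -29/11 ]
R4 <- R4 - (85/41)*R3:  [       0        0        0  -479/41 ]
Upper-triangular form:
[ -6      8      6        6 ]
[  0  -44/3     -8       -4 ]
[  0      0  41/11    48/11 ]
[  0      0      0  -479/41 ]
det(A) = (-1)^0 * (-6) * (-44/3) * (41/11) * (-479/41) = -3832  (0 row swaps -> sign +1)

det(A) = -3832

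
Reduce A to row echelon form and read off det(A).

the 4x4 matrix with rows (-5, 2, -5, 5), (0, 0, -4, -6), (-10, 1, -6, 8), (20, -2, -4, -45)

det(A) = -300

Forward elimination:
R3 <- R3 - (2)*R1:  [  0  -3   4  -2 ]
R4 <- R4 - (-4)*R1:  [   0    6  -24  -25 ]
R2 <-> R3   (pivot in column 2 was zero)
[ -5   2   -5    5 ]
[  0  -3    4   -2 ]
[  0   0   -4   -6 ]
[  0   6  -24  -25 ]
R4 <- R4 - (-2)*R2:  [   0    0  -16  -29 ]
R4 <- R4 - (4)*R3:  [  0   0   0  -5 ]
Upper-triangular form:
[ -5   2  -5   5 ]
[  0  -3   4  -2 ]
[  0   0  -4  -6 ]
[  0   0   0  -5 ]
det(A) = (-1)^1 * (-5) * (-3) * (-4) * (-5) = -300  (1 row swap -> sign -1)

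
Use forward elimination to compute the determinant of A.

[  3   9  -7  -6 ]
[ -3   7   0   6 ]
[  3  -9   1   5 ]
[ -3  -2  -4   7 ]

Forward elimination:
R2 <- R2 - (-1)*R1:  [  0  16  -7   0 ]
R3 <- R3 - (1)*R1:  [   0  -18    8   11 ]
R4 <- R4 - (-1)*R1:  [   0    7  -11    1 ]
R3 <- R3 - (-9/8)*R2:  [   0    0  1/8   11 ]
R4 <- R4 - (7/16)*R2:  [       0        0  -127/16        1 ]
R4 <- R4 - (-127/2)*R3:  [      0       0       0  1399/2 ]
Upper-triangular form:
[ 3   9   -7      -6 ]
[ 0  16   -7       0 ]
[ 0   0  1/8      11 ]
[ 0   0    0  1399/2 ]
det(A) = (-1)^0 * (3) * (16) * (1/8) * (1399/2) = 4197  (0 row swaps -> sign +1)

det(A) = 4197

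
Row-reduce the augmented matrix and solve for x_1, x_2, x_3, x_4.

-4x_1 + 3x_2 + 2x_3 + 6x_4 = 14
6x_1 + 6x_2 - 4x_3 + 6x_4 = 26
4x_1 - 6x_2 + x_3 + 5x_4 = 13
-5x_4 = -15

Forward elimination on [A|b]:
R2 <- R2 - (-3/2)*R1:  [    0  21/2    -1    15    47 ]
R3 <- R3 - (-1)*R1:  [  0  -3   3  11  27 ]
R3 <- R3 - (-2/7)*R2:  [     0      0   19/7  107/7  283/7 ]
Row echelon form:
[ -4     3     2      6  |     14 ]
[  0  21/2    -1     15  |     47 ]
[  0     0  19/7  107/7  |  283/7 ]
[  0     0     0     -5  |    -15 ]
Back-substitution:
x_4 = (-15) / -5 = 3
x_3 = (283/7 - (107/7)*(3)) / (19/7) = -2
x_2 = (47 - (-1)*(-2) - (15)*(3)) / (21/2) = 0
x_1 = (14 - (3)*(0) - (2)*(-2) - (6)*(3)) / -4 = 0

(0, 0, -2, 3)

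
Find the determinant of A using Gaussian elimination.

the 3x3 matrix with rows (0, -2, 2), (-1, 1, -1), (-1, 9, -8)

det(A) = -2

Forward elimination:
R1 <-> R2   (pivot in column 1 was zero)
[ -1   1  -1 ]
[  0  -2   2 ]
[ -1   9  -8 ]
R3 <- R3 - (1)*R1:  [  0   8  -7 ]
R3 <- R3 - (-4)*R2:  [ 0  0  1 ]
Upper-triangular form:
[ -1   1  -1 ]
[  0  -2   2 ]
[  0   0   1 ]
det(A) = (-1)^1 * (-1) * (-2) * (1) = -2  (1 row swap -> sign -1)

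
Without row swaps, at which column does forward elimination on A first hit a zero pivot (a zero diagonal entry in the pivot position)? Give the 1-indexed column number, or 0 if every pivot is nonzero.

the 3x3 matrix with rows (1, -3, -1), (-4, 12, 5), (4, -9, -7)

first zero-pivot column = 2

Naive forward elimination:
R2 <- R2 - (-4)*R1:  [ 0  0  1 ]
R3 <- R3 - (4)*R1:  [  0   3  -3 ]
Matrix at this point:
[ 1  -3  -1 ]
[ 0   0   1 ]
[ 0   3  -3 ]
Pivot entry (2,2) is zero but row 3 has 3 in column 2 -> naive elimination stops; a row interchange (e.g. R2 <-> R3) would be required here.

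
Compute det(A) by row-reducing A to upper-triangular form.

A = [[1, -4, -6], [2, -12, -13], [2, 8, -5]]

det(A) = -12

Forward elimination:
R2 <- R2 - (2)*R1:  [  0  -4  -1 ]
R3 <- R3 - (2)*R1:  [  0  16   7 ]
R3 <- R3 - (-4)*R2:  [ 0  0  3 ]
Upper-triangular form:
[ 1  -4  -6 ]
[ 0  -4  -1 ]
[ 0   0   3 ]
det(A) = (-1)^0 * (1) * (-4) * (3) = -12  (0 row swaps -> sign +1)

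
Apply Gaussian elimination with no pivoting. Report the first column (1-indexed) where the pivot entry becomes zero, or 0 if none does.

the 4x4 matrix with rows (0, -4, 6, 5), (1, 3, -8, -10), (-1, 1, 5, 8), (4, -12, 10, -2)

first zero-pivot column = 1

Naive forward elimination:
Pivot entry (1,1) is zero but row 2 has 1 in column 1 -> naive elimination stops; a row interchange (e.g. R1 <-> R2) would be required here.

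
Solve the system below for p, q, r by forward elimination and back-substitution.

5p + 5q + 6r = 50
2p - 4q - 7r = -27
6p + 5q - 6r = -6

Forward elimination on [A|b]:
R2 <- R2 - (2/5)*R1:  [     0     -6  -47/5    -47 ]
R3 <- R3 - (6/5)*R1:  [     0     -1  -66/5    -66 ]
R3 <- R3 - (1/6)*R2:  [       0        0  -349/30   -349/6 ]
Row echelon form:
[ 5   5        6  |      50 ]
[ 0  -6    -47/5  |     -47 ]
[ 0   0  -349/30  |  -349/6 ]
Back-substitution:
r = (-349/6) / (-349/30) = 5
q = (-47 - (-47/5)*(5)) / -6 = 0
p = (50 - (5)*(0) - (6)*(5)) / 5 = 4

(4, 0, 5)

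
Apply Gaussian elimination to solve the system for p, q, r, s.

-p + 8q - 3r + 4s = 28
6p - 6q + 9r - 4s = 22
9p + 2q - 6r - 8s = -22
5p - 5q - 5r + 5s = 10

Forward elimination on [A|b]:
R2 <- R2 - (-6)*R1:  [   0   42   -9   20  190 ]
R3 <- R3 - (-9)*R1:  [   0   74  -33   28  230 ]
R4 <- R4 - (-5)*R1:  [   0   35  -20   25  150 ]
R3 <- R3 - (37/21)*R2:  [        0         0    -120/7   -152/21  -2200/21 ]
R4 <- R4 - (5/6)*R2:  [     0      0  -25/2   25/3  -25/3 ]
R4 <- R4 - (35/48)*R3:  [       0        0        0   245/18  1225/18 ]
Row echelon form:
[ -1   8      -3        4  |        28 ]
[  0  42      -9       20  |       190 ]
[  0   0  -120/7  -152/21  |  -2200/21 ]
[  0   0       0   245/18  |   1225/18 ]
Back-substitution:
s = (1225/18) / (245/18) = 5
r = (-2200/21 - (-152/21)*(5)) / (-120/7) = 4
q = (190 - (-9)*(4) - (20)*(5)) / 42 = 3
p = (28 - (8)*(3) - (-3)*(4) - (4)*(5)) / -1 = 4

(4, 3, 4, 5)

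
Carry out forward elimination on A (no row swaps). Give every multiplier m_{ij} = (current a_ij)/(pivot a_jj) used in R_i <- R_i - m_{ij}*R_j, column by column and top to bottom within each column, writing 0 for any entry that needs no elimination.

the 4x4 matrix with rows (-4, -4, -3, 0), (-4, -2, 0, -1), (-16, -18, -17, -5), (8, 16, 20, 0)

multipliers: 1, 4, -2, -1, 4, -1

Forward elimination:
R2 <- R2 - (1)*R1:  [  0   2   3  -1 ]
R3 <- R3 - (4)*R1:  [  0  -2  -5  -5 ]
R4 <- R4 - (-2)*R1:  [  0   8  14   0 ]
R3 <- R3 - (-1)*R2:  [  0   0  -2  -6 ]
R4 <- R4 - (4)*R2:  [ 0  0  2  4 ]
R4 <- R4 - (-1)*R3:  [  0   0   0  -2 ]
Multipliers (in order of application): m_{21} = 1, m_{31} = 4, m_{41} = -2, m_{32} = -1, m_{42} = 4, m_{43} = -1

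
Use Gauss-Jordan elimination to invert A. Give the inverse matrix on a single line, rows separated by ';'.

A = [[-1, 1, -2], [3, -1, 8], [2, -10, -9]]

inverse = [89/10 29/10 3/5; 43/10 13/10 1/5; -14/5 -4/5 -1/5]

Gauss-Jordan on [A | I]:
R1 <- (1/-1)*R1:  [  1  -1   2  |  -1   0   0 ]
R2 <- R2 - (3)*R1:  [ 0  2  2  |  3  1  0 ]
R3 <- R3 - (2)*R1:  [   0   -8  -13  |    2    0    1 ]
R2 <- (1/2)*R2:  [   0    1    1  |  3/2  1/2    0 ]
R1 <- R1 - (-1)*R2:  [   1    0    3  |  1/2  1/2    0 ]
R3 <- R3 - (-8)*R2:  [  0   0  -5  |  14   4   1 ]
R3 <- (1/-5)*R3:  [     0      0      1  |  -14/5   -4/5   -1/5 ]
R1 <- R1 - (3)*R3:  [     1      0      0  |  89/10  29/10    3/5 ]
R2 <- R2 - (1)*R3:  [     0      1      0  |  43/10  13/10    1/5 ]
Right block of [I | A^{-1}] is the inverse:
[ 89/10  29/10   3/5 ]
[ 43/10  13/10   1/5 ]
[ -14/5   -4/5  -1/5 ]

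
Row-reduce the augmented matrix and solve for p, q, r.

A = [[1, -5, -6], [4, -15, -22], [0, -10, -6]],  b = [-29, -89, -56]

(2, 5, 1)

Forward elimination on [A|b]:
R2 <- R2 - (4)*R1:  [  0   5   2  27 ]
R3 <- R3 - (-2)*R2:  [  0   0  -2  -2 ]
Row echelon form:
[ 1  -5  -6  |  -29 ]
[ 0   5   2  |   27 ]
[ 0   0  -2  |   -2 ]
Back-substitution:
r = (-2) / -2 = 1
q = (27 - (2)*(1)) / 5 = 5
p = (-29 - (-5)*(5) - (-6)*(1)) / 1 = 2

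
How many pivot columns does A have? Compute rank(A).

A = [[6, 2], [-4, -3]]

Row reduction:
R2 <- R2 - (-2/3)*R1:  [    0  -5/3 ]
Row echelon form:
[ 6     2 ]
[ 0  -5/3 ]
Nonzero rows / pivot columns: 2

rank(A) = 2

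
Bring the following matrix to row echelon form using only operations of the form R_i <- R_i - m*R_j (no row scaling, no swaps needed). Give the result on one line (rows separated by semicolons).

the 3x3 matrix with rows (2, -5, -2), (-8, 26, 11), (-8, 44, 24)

Forward elimination:
R2 <- R2 - (-4)*R1:  [ 0  6  3 ]
R3 <- R3 - (-4)*R1:  [  0  24  16 ]
R3 <- R3 - (4)*R2:  [ 0  0  4 ]
Row echelon form:
[ 2  -5  -2 ]
[ 0   6   3 ]
[ 0   0   4 ]

REF = [2 -5 -2; 0 6 3; 0 0 4]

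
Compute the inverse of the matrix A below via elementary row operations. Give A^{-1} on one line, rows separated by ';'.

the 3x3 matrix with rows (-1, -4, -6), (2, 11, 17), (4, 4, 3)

Gauss-Jordan on [A | I]:
R1 <- (1/-1)*R1:  [  1   4   6  |  -1   0   0 ]
R2 <- R2 - (2)*R1:  [ 0  3  5  |  2  1  0 ]
R3 <- R3 - (4)*R1:  [   0  -12  -21  |    4    0    1 ]
R2 <- (1/3)*R2:  [   0    1  5/3  |  2/3  1/3    0 ]
R1 <- R1 - (4)*R2:  [     1      0   -2/3  |  -11/3   -4/3      0 ]
R3 <- R3 - (-12)*R2:  [  0   0  -1  |  12   4   1 ]
R3 <- (1/-1)*R3:  [   0    0    1  |  -12   -4   -1 ]
R1 <- R1 - (-2/3)*R3:  [     1      0      0  |  -35/3     -4   -2/3 ]
R2 <- R2 - (5/3)*R3:  [    0     1     0  |  62/3     7   5/3 ]
Right block of [I | A^{-1}] is the inverse:
[ -35/3  -4  -2/3 ]
[  62/3   7   5/3 ]
[   -12  -4    -1 ]

inverse = [-35/3 -4 -2/3; 62/3 7 5/3; -12 -4 -1]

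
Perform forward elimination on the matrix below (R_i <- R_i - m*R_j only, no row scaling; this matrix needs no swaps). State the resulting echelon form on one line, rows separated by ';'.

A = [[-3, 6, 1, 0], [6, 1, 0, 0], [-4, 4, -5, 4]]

Forward elimination:
R2 <- R2 - (-2)*R1:  [  0  13   2   0 ]
R3 <- R3 - (4/3)*R1:  [     0     -4  -19/3      4 ]
R3 <- R3 - (-4/13)*R2:  [       0        0  -223/39        4 ]
Row echelon form:
[ -3   6        1  0 ]
[  0  13        2  0 ]
[  0   0  -223/39  4 ]

REF = [-3 6 1 0; 0 13 2 0; 0 0 -223/39 4]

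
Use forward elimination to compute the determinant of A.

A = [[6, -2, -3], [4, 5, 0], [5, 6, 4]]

Forward elimination:
R2 <- R2 - (2/3)*R1:  [    0  19/3     2 ]
R3 <- R3 - (5/6)*R1:  [    0  23/3  13/2 ]
R3 <- R3 - (23/19)*R2:  [      0       0  155/38 ]
Upper-triangular form:
[ 6    -2      -3 ]
[ 0  19/3       2 ]
[ 0     0  155/38 ]
det(A) = (-1)^0 * (6) * (19/3) * (155/38) = 155  (0 row swaps -> sign +1)

det(A) = 155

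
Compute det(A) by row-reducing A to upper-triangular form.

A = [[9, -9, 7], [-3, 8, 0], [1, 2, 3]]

det(A) = 37

Forward elimination:
R2 <- R2 - (-1/3)*R1:  [   0    5  7/3 ]
R3 <- R3 - (1/9)*R1:  [    0     3  20/9 ]
R3 <- R3 - (3/5)*R2:  [     0      0  37/45 ]
Upper-triangular form:
[ 9  -9      7 ]
[ 0   5    7/3 ]
[ 0   0  37/45 ]
det(A) = (-1)^0 * (9) * (5) * (37/45) = 37  (0 row swaps -> sign +1)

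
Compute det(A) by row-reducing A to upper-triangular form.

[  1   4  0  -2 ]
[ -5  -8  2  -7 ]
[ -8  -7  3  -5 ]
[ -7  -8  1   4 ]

Forward elimination:
R2 <- R2 - (-5)*R1:  [   0   12    2  -17 ]
R3 <- R3 - (-8)*R1:  [   0   25    3  -21 ]
R4 <- R4 - (-7)*R1:  [   0   20    1  -10 ]
R3 <- R3 - (25/12)*R2:  [      0       0    -7/6  173/12 ]
R4 <- R4 - (5/3)*R2:  [    0     0  -7/3  55/3 ]
R4 <- R4 - (2)*R3:  [     0      0      0  -21/2 ]
Upper-triangular form:
[ 1   4     0      -2 ]
[ 0  12     2     -17 ]
[ 0   0  -7/6  173/12 ]
[ 0   0     0   -21/2 ]
det(A) = (-1)^0 * (1) * (12) * (-7/6) * (-21/2) = 147  (0 row swaps -> sign +1)

det(A) = 147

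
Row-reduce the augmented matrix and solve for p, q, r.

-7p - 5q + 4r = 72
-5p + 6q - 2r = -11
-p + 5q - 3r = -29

(-5, -5, 3)

Forward elimination on [A|b]:
R2 <- R2 - (5/7)*R1:  [      0    67/7   -34/7  -437/7 ]
R3 <- R3 - (1/7)*R1:  [      0    40/7   -25/7  -275/7 ]
R3 <- R3 - (40/67)*R2:  [       0        0   -45/67  -135/67 ]
Row echelon form:
[ -7    -5       4  |       72 ]
[  0  67/7   -34/7  |   -437/7 ]
[  0     0  -45/67  |  -135/67 ]
Back-substitution:
r = (-135/67) / (-45/67) = 3
q = (-437/7 - (-34/7)*(3)) / (67/7) = -5
p = (72 - (-5)*(-5) - (4)*(3)) / -7 = -5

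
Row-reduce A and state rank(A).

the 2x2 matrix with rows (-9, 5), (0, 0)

rank(A) = 1

Row reduction:
Row echelon form:
[ -9  5 ]
[  0  0 ]
Nonzero rows / pivot columns: 1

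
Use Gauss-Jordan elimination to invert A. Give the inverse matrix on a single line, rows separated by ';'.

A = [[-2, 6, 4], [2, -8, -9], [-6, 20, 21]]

inverse = [3/4 -23/8 -11/8; 3/4 -9/8 -5/8; -1/2 1/4 1/4]

Gauss-Jordan on [A | I]:
R1 <- (1/-2)*R1:  [    1    -3    -2  |  -1/2     0     0 ]
R2 <- R2 - (2)*R1:  [  0  -2  -5  |   1   1   0 ]
R3 <- R3 - (-6)*R1:  [  0   2   9  |  -3   0   1 ]
R2 <- (1/-2)*R2:  [    0     1   5/2  |  -1/2  -1/2     0 ]
R1 <- R1 - (-3)*R2:  [    1     0  11/2  |    -2  -3/2     0 ]
R3 <- R3 - (2)*R2:  [  0   0   4  |  -2   1   1 ]
R3 <- (1/4)*R3:  [    0     0     1  |  -1/2   1/4   1/4 ]
R1 <- R1 - (11/2)*R3:  [     1      0      0  |    3/4  -23/8  -11/8 ]
R2 <- R2 - (5/2)*R3:  [    0     1     0  |   3/4  -9/8  -5/8 ]
Right block of [I | A^{-1}] is the inverse:
[  3/4  -23/8  -11/8 ]
[  3/4   -9/8   -5/8 ]
[ -1/2    1/4    1/4 ]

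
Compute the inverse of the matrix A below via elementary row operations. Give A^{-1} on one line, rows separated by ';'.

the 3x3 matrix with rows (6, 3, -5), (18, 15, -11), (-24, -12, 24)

inverse = [19/12 -1/12 7/24; -7/6 1/6 -1/6; 1 0 1/4]

Gauss-Jordan on [A | I]:
R1 <- (1/6)*R1:  [    1   1/2  -5/6  |   1/6     0     0 ]
R2 <- R2 - (18)*R1:  [  0   6   4  |  -3   1   0 ]
R3 <- R3 - (-24)*R1:  [ 0  0  4  |  4  0  1 ]
R2 <- (1/6)*R2:  [    0     1   2/3  |  -1/2   1/6     0 ]
R1 <- R1 - (1/2)*R2:  [     1      0   -7/6  |   5/12  -1/12      0 ]
R3 <- (1/4)*R3:  [   0    0    1  |    1    0  1/4 ]
R1 <- R1 - (-7/6)*R3:  [     1      0      0  |  19/12  -1/12   7/24 ]
R2 <- R2 - (2/3)*R3:  [    0     1     0  |  -7/6   1/6  -1/6 ]
Right block of [I | A^{-1}] is the inverse:
[ 19/12  -1/12  7/24 ]
[  -7/6    1/6  -1/6 ]
[     1      0   1/4 ]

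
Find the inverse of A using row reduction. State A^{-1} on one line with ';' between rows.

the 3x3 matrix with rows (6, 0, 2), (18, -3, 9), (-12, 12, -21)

Gauss-Jordan on [A | I]:
R1 <- (1/6)*R1:  [   1    0  1/3  |  1/6    0    0 ]
R2 <- R2 - (18)*R1:  [  0  -3   3  |  -3   1   0 ]
R3 <- R3 - (-12)*R1:  [   0   12  -17  |    2    0    1 ]
R2 <- (1/-3)*R2:  [    0     1    -1  |     1  -1/3     0 ]
R3 <- R3 - (12)*R2:  [   0    0   -5  |  -10    4    1 ]
R3 <- (1/-5)*R3:  [    0     0     1  |     2  -4/5  -1/5 ]
R1 <- R1 - (1/3)*R3:  [    1     0     0  |  -1/2  4/15  1/15 ]
R2 <- R2 - (-1)*R3:  [      0       1       0  |       3  -17/15    -1/5 ]
Right block of [I | A^{-1}] is the inverse:
[ -1/2    4/15  1/15 ]
[    3  -17/15  -1/5 ]
[    2    -4/5  -1/5 ]

inverse = [-1/2 4/15 1/15; 3 -17/15 -1/5; 2 -4/5 -1/5]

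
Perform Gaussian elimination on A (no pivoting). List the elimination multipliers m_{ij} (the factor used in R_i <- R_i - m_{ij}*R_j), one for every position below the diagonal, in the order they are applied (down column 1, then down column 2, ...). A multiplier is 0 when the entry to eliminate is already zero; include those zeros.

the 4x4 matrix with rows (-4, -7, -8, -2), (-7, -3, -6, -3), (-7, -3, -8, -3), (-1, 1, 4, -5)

Forward elimination:
R2 <- R2 - (7/4)*R1:  [    0  37/4     8   1/2 ]
R3 <- R3 - (7/4)*R1:  [    0  37/4     6   1/2 ]
R4 <- R4 - (1/4)*R1:  [    0  11/4     6  -9/2 ]
R3 <- R3 - (1)*R2:  [  0   0  -2   0 ]
R4 <- R4 - (11/37)*R2:  [       0        0   134/37  -172/37 ]
R4 <- R4 - (-67/37)*R3:  [       0        0        0  -172/37 ]
Multipliers (in order of application): m_{21} = 7/4, m_{31} = 7/4, m_{41} = 1/4, m_{32} = 1, m_{42} = 11/37, m_{43} = -67/37

multipliers: 7/4, 7/4, 1/4, 1, 11/37, -67/37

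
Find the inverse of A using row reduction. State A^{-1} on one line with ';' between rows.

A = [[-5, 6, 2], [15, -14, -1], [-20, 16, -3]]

Gauss-Jordan on [A | I]:
R1 <- (1/-5)*R1:  [    1  -6/5  -2/5  |  -1/5     0     0 ]
R2 <- R2 - (15)*R1:  [ 0  4  5  |  3  1  0 ]
R3 <- R3 - (-20)*R1:  [   0   -8  -11  |   -4    0    1 ]
R2 <- (1/4)*R2:  [   0    1  5/4  |  3/4  1/4    0 ]
R1 <- R1 - (-6/5)*R2:  [     1      0  11/10  |   7/10   3/10      0 ]
R3 <- R3 - (-8)*R2:  [  0   0  -1  |   2   2   1 ]
R3 <- (1/-1)*R3:  [  0   0   1  |  -2  -2  -1 ]
R1 <- R1 - (11/10)*R3:  [     1      0      0  |  29/10    5/2  11/10 ]
R2 <- R2 - (5/4)*R3:  [    0     1     0  |  13/4  11/4   5/4 ]
Right block of [I | A^{-1}] is the inverse:
[ 29/10   5/2  11/10 ]
[  13/4  11/4    5/4 ]
[    -2    -2     -1 ]

inverse = [29/10 5/2 11/10; 13/4 11/4 5/4; -2 -2 -1]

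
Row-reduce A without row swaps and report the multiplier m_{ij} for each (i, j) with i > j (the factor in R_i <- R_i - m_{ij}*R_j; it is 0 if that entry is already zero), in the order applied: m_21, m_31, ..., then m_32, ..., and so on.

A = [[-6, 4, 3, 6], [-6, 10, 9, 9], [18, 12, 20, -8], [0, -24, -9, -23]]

multipliers: 1, -3, 0, 4, -4, 3

Forward elimination:
R2 <- R2 - (1)*R1:  [ 0  6  6  3 ]
R3 <- R3 - (-3)*R1:  [  0  24  29  10 ]
R4: entry in column 1 is already 0 -> m_{41} = 0 (no row operation needed)
R3 <- R3 - (4)*R2:  [  0   0   5  -2 ]
R4 <- R4 - (-4)*R2:  [   0    0   15  -11 ]
R4 <- R4 - (3)*R3:  [  0   0   0  -5 ]
Multipliers (in order of application): m_{21} = 1, m_{31} = -3, m_{41} = 0, m_{32} = 4, m_{42} = -4, m_{43} = 3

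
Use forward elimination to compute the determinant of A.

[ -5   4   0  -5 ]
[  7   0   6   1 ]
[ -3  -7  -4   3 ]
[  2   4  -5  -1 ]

Forward elimination:
R2 <- R2 - (-7/5)*R1:  [    0  28/5     6    -6 ]
R3 <- R3 - (3/5)*R1:  [     0  -47/5     -4      6 ]
R4 <- R4 - (-2/5)*R1:  [    0  28/5    -5    -3 ]
R3 <- R3 - (-47/28)*R2:  [      0       0   85/14  -57/14 ]
R4 <- R4 - (1)*R2:  [   0    0  -11    3 ]
R4 <- R4 - (-154/85)*R3:  [       0        0        0  -372/85 ]
Upper-triangular form:
[ -5     4      0       -5 ]
[  0  28/5      6       -6 ]
[  0     0  85/14   -57/14 ]
[  0     0      0  -372/85 ]
det(A) = (-1)^0 * (-5) * (28/5) * (85/14) * (-372/85) = 744  (0 row swaps -> sign +1)

det(A) = 744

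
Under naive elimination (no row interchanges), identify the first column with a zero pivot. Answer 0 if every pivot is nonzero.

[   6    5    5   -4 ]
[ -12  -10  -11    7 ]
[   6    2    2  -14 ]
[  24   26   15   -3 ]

Naive forward elimination:
R2 <- R2 - (-2)*R1:  [  0   0  -1  -1 ]
R3 <- R3 - (1)*R1:  [   0   -3   -3  -10 ]
R4 <- R4 - (4)*R1:  [  0   6  -5  13 ]
Matrix at this point:
[ 6   5   5   -4 ]
[ 0   0  -1   -1 ]
[ 0  -3  -3  -10 ]
[ 0   6  -5   13 ]
Pivot entry (2,2) is zero but row 3 has -3 in column 2 -> naive elimination stops; a row interchange (e.g. R2 <-> R3) would be required here.

first zero-pivot column = 2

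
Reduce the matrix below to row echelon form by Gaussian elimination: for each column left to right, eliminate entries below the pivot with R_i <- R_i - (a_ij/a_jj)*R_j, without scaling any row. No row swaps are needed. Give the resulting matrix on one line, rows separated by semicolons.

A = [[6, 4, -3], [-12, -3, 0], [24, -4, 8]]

REF = [6 4 -3; 0 5 -6; 0 0 -4]

Forward elimination:
R2 <- R2 - (-2)*R1:  [  0   5  -6 ]
R3 <- R3 - (4)*R1:  [   0  -20   20 ]
R3 <- R3 - (-4)*R2:  [  0   0  -4 ]
Row echelon form:
[ 6  4  -3 ]
[ 0  5  -6 ]
[ 0  0  -4 ]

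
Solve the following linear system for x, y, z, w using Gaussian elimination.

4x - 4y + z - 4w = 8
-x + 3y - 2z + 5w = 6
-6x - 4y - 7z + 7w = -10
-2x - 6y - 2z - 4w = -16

(4, 0, 0, 2)

Forward elimination on [A|b]:
R2 <- R2 - (-1/4)*R1:  [    0     2  -7/4     4     8 ]
R3 <- R3 - (-3/2)*R1:  [     0    -10  -11/2      1      2 ]
R4 <- R4 - (-1/2)*R1:  [    0    -8  -3/2    -6   -12 ]
R3 <- R3 - (-5)*R2:  [     0      0  -57/4     21     42 ]
R4 <- R4 - (-4)*R2:  [     0      0  -17/2     10     20 ]
R4 <- R4 - (34/57)*R3:  [      0       0       0  -48/19  -96/19 ]
Row echelon form:
[ 4  -4      1      -4  |       8 ]
[ 0   2   -7/4       4  |       8 ]
[ 0   0  -57/4      21  |      42 ]
[ 0   0      0  -48/19  |  -96/19 ]
Back-substitution:
w = (-96/19) / (-48/19) = 2
z = (42 - (21)*(2)) / (-57/4) = 0
y = (8 - (-7/4)*(0) - (4)*(2)) / 2 = 0
x = (8 - (-4)*(0) - (1)*(0) - (-4)*(2)) / 4 = 4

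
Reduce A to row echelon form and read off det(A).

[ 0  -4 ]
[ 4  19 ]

det(A) = 16

Forward elimination:
R1 <-> R2   (pivot in column 1 was zero)
[ 4  19 ]
[ 0  -4 ]
Upper-triangular form:
[ 4  19 ]
[ 0  -4 ]
det(A) = (-1)^1 * (4) * (-4) = 16  (1 row swap -> sign -1)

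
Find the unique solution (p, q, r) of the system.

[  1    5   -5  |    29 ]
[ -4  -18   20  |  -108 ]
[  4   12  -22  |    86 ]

(4, 4, -1)

Forward elimination on [A|b]:
R2 <- R2 - (-4)*R1:  [ 0  2  0  8 ]
R3 <- R3 - (4)*R1:  [   0   -8   -2  -30 ]
R3 <- R3 - (-4)*R2:  [  0   0  -2   2 ]
Row echelon form:
[ 1  5  -5  |  29 ]
[ 0  2   0  |   8 ]
[ 0  0  -2  |   2 ]
Back-substitution:
r = (2) / -2 = -1
q = (8) / 2 = 4
p = (29 - (5)*(4) - (-5)*(-1)) / 1 = 4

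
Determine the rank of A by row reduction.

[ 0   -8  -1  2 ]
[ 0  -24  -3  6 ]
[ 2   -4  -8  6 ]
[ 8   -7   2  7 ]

rank(A) = 3

Row reduction:
R1 <-> R3   (pivot in column 1 was zero)
[ 2   -4  -8  6 ]
[ 0  -24  -3  6 ]
[ 0   -8  -1  2 ]
[ 8   -7   2  7 ]
R4 <- R4 - (4)*R1:  [   0    9   34  -17 ]
R3 <- R3 - (1/3)*R2:  [ 0  0  0  0 ]
R4 <- R4 - (-3/8)*R2:  [     0      0  263/8  -59/4 ]
R3 <-> R4   (pivot in column 3 was zero)
[ 2   -4     -8      6 ]
[ 0  -24     -3      6 ]
[ 0    0  263/8  -59/4 ]
[ 0    0      0      0 ]
Row echelon form:
[ 2   -4     -8      6 ]
[ 0  -24     -3      6 ]
[ 0    0  263/8  -59/4 ]
[ 0    0      0      0 ]
Nonzero rows / pivot columns: 3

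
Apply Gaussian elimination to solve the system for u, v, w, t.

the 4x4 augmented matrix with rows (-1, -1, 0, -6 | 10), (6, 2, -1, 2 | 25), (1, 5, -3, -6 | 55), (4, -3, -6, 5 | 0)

Forward elimination on [A|b]:
R2 <- R2 - (-6)*R1:  [   0   -4   -1  -34   85 ]
R3 <- R3 - (-1)*R1:  [   0    4   -3  -12   65 ]
R4 <- R4 - (-4)*R1:  [   0   -7   -6  -19   40 ]
R3 <- R3 - (-1)*R2:  [   0    0   -4  -46  150 ]
R4 <- R4 - (7/4)*R2:  [      0       0   -17/4    81/2  -435/4 ]
R4 <- R4 - (17/16)*R3:  [       0        0        0    715/8  -2145/8 ]
Row echelon form:
[ -1  -1   0     -6  |       10 ]
[  0  -4  -1    -34  |       85 ]
[  0   0  -4    -46  |      150 ]
[  0   0   0  715/8  |  -2145/8 ]
Back-substitution:
t = (-2145/8) / (715/8) = -3
w = (150 - (-46)*(-3)) / -4 = -3
v = (85 - (-1)*(-3) - (-34)*(-3)) / -4 = 5
u = (10 - (-1)*(5) - (-6)*(-3)) / -1 = 3

(3, 5, -3, -3)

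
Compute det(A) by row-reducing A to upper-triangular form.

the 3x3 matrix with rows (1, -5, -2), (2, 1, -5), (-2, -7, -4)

det(A) = -105

Forward elimination:
R2 <- R2 - (2)*R1:  [  0  11  -1 ]
R3 <- R3 - (-2)*R1:  [   0  -17   -8 ]
R3 <- R3 - (-17/11)*R2:  [       0        0  -105/11 ]
Upper-triangular form:
[ 1  -5       -2 ]
[ 0  11       -1 ]
[ 0   0  -105/11 ]
det(A) = (-1)^0 * (1) * (11) * (-105/11) = -105  (0 row swaps -> sign +1)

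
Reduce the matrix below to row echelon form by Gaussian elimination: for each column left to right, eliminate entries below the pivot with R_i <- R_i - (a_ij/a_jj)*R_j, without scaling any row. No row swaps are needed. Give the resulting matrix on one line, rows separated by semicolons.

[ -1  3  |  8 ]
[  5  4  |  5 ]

Forward elimination:
R2 <- R2 - (-5)*R1:  [  0  19  45 ]
Row echelon form:
[ -1   3  |   8 ]
[  0  19  |  45 ]

REF = [-1 3 8; 0 19 45]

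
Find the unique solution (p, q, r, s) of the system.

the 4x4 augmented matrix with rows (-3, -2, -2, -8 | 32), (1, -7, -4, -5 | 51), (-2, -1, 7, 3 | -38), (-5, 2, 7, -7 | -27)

(0, -3, -5, -2)

Forward elimination on [A|b]:
R2 <- R2 - (-1/3)*R1:  [     0  -23/3  -14/3  -23/3  185/3 ]
R3 <- R3 - (2/3)*R1:  [      0     1/3    25/3    25/3  -178/3 ]
R4 <- R4 - (5/3)*R1:  [      0    16/3    31/3    19/3  -241/3 ]
R3 <- R3 - (-1/23)*R2:  [        0         0    187/23         8  -1303/23 ]
R4 <- R4 - (-16/23)*R2:  [       0        0   163/23        1  -861/23 ]
R4 <- R4 - (163/187)*R3:  [         0          0          0  -1117/187   2234/187 ]
Row echelon form:
[ -3     -2      -2         -8  |        32 ]
[  0  -23/3   -14/3      -23/3  |     185/3 ]
[  0      0  187/23          8  |  -1303/23 ]
[  0      0       0  -1117/187  |  2234/187 ]
Back-substitution:
s = (2234/187) / (-1117/187) = -2
r = (-1303/23 - (8)*(-2)) / (187/23) = -5
q = (185/3 - (-14/3)*(-5) - (-23/3)*(-2)) / (-23/3) = -3
p = (32 - (-2)*(-3) - (-2)*(-5) - (-8)*(-2)) / -3 = 0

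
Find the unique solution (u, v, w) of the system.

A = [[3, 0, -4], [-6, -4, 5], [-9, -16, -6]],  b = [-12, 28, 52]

(-4, -1, 0)

Forward elimination on [A|b]:
R2 <- R2 - (-2)*R1:  [  0  -4  -3   4 ]
R3 <- R3 - (-3)*R1:  [   0  -16  -18   16 ]
R3 <- R3 - (4)*R2:  [  0   0  -6   0 ]
Row echelon form:
[ 3   0  -4  |  -12 ]
[ 0  -4  -3  |    4 ]
[ 0   0  -6  |    0 ]
Back-substitution:
w = (0) / -6 = 0
v = (4 - (-3)*(0)) / -4 = -1
u = (-12 - (-4)*(0)) / 3 = -4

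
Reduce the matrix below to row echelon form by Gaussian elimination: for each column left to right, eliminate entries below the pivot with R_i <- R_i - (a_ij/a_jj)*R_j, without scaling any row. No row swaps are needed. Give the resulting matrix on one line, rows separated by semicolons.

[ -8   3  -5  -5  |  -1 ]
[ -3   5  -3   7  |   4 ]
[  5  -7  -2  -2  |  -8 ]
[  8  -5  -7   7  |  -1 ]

Forward elimination:
R2 <- R2 - (3/8)*R1:  [    0  31/8  -9/8  71/8  35/8 ]
R3 <- R3 - (-5/8)*R1:  [     0  -41/8  -41/8  -41/8  -69/8 ]
R4 <- R4 - (-1)*R1:  [   0   -2  -12    2   -2 ]
R3 <- R3 - (-41/31)*R2:  [       0        0  -205/31   205/31   -88/31 ]
R4 <- R4 - (-16/31)*R2:  [       0        0  -390/31   204/31     8/31 ]
R4 <- R4 - (78/41)*R3:  [      0       0       0      -6  232/41 ]
Row echelon form:
[ -8     3       -5      -5  |      -1 ]
[  0  31/8     -9/8    71/8  |    35/8 ]
[  0     0  -205/31  205/31  |  -88/31 ]
[  0     0        0      -6  |  232/41 ]

REF = [-8 3 -5 -5 -1; 0 31/8 -9/8 71/8 35/8; 0 0 -205/31 205/31 -88/31; 0 0 0 -6 232/41]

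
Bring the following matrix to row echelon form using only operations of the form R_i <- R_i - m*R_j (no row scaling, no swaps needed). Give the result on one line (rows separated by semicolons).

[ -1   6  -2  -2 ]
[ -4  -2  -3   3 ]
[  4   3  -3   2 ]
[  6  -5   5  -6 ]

REF = [-1 6 -2 -2; 0 -26 5 11; 0 0 -151/26 141/26; 0 0 0 -884/151]

Forward elimination:
R2 <- R2 - (4)*R1:  [   0  -26    5   11 ]
R3 <- R3 - (-4)*R1:  [   0   27  -11   -6 ]
R4 <- R4 - (-6)*R1:  [   0   31   -7  -18 ]
R3 <- R3 - (-27/26)*R2:  [       0        0  -151/26   141/26 ]
R4 <- R4 - (-31/26)*R2:  [       0        0   -27/26  -127/26 ]
R4 <- R4 - (27/151)*R3:  [        0         0         0  -884/151 ]
Row echelon form:
[ -1    6       -2        -2 ]
[  0  -26        5        11 ]
[  0    0  -151/26    141/26 ]
[  0    0        0  -884/151 ]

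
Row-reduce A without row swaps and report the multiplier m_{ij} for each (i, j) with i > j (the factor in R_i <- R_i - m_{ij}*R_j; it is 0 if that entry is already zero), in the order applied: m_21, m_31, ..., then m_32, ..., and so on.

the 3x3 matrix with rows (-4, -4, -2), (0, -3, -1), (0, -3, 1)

multipliers: 0, 0, 1

Forward elimination:
R2: entry in column 1 is already 0 -> m_{21} = 0 (no row operation needed)
R3: entry in column 1 is already 0 -> m_{31} = 0 (no row operation needed)
R3 <- R3 - (1)*R2:  [ 0  0  2 ]
Multipliers (in order of application): m_{21} = 0, m_{31} = 0, m_{32} = 1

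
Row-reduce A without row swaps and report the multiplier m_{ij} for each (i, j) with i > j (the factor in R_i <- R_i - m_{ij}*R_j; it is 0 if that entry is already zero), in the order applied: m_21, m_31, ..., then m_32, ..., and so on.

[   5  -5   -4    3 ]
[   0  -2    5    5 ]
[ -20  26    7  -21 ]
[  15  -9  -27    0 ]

Forward elimination:
R2: entry in column 1 is already 0 -> m_{21} = 0 (no row operation needed)
R3 <- R3 - (-4)*R1:  [  0   6  -9  -9 ]
R4 <- R4 - (3)*R1:  [   0    6  -15   -9 ]
R3 <- R3 - (-3)*R2:  [ 0  0  6  6 ]
R4 <- R4 - (-3)*R2:  [ 0  0  0  6 ]
R4: entry in column 3 is already 0 -> m_{43} = 0 (no row operation needed)
Multipliers (in order of application): m_{21} = 0, m_{31} = -4, m_{41} = 3, m_{32} = -3, m_{42} = -3, m_{43} = 0

multipliers: 0, -4, 3, -3, -3, 0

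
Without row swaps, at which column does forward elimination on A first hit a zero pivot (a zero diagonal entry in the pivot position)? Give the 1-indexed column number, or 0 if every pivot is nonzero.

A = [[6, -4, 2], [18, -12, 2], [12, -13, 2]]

first zero-pivot column = 2

Naive forward elimination:
R2 <- R2 - (3)*R1:  [  0   0  -4 ]
R3 <- R3 - (2)*R1:  [  0  -5  -2 ]
Matrix at this point:
[ 6  -4   2 ]
[ 0   0  -4 ]
[ 0  -5  -2 ]
Pivot entry (2,2) is zero but row 3 has -5 in column 2 -> naive elimination stops; a row interchange (e.g. R2 <-> R3) would be required here.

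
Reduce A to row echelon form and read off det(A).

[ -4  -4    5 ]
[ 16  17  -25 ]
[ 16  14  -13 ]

Forward elimination:
R2 <- R2 - (-4)*R1:  [  0   1  -5 ]
R3 <- R3 - (-4)*R1:  [  0  -2   7 ]
R3 <- R3 - (-2)*R2:  [  0   0  -3 ]
Upper-triangular form:
[ -4  -4   5 ]
[  0   1  -5 ]
[  0   0  -3 ]
det(A) = (-1)^0 * (-4) * (1) * (-3) = 12  (0 row swaps -> sign +1)

det(A) = 12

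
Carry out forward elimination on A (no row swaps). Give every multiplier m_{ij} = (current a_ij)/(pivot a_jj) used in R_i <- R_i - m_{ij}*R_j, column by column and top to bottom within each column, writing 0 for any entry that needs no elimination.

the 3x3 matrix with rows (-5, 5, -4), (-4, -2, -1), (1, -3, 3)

Forward elimination:
R2 <- R2 - (4/5)*R1:  [    0    -6  11/5 ]
R3 <- R3 - (-1/5)*R1:  [    0    -2  11/5 ]
R3 <- R3 - (1/3)*R2:  [     0      0  22/15 ]
Multipliers (in order of application): m_{21} = 4/5, m_{31} = -1/5, m_{32} = 1/3

multipliers: 4/5, -1/5, 1/3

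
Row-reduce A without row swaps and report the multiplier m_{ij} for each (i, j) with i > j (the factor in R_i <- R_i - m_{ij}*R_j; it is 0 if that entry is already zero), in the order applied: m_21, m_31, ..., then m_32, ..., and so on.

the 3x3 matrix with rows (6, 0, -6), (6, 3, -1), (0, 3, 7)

Forward elimination:
R2 <- R2 - (1)*R1:  [ 0  3  5 ]
R3: entry in column 1 is already 0 -> m_{31} = 0 (no row operation needed)
R3 <- R3 - (1)*R2:  [ 0  0  2 ]
Multipliers (in order of application): m_{21} = 1, m_{31} = 0, m_{32} = 1

multipliers: 1, 0, 1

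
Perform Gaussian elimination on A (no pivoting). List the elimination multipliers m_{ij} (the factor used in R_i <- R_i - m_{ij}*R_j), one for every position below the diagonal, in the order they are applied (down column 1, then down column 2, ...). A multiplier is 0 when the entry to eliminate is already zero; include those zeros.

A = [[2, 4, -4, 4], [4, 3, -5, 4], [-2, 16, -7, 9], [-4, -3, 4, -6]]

Forward elimination:
R2 <- R2 - (2)*R1:  [  0  -5   3  -4 ]
R3 <- R3 - (-1)*R1:  [   0   20  -11   13 ]
R4 <- R4 - (-2)*R1:  [  0   5  -4   2 ]
R3 <- R3 - (-4)*R2:  [  0   0   1  -3 ]
R4 <- R4 - (-1)*R2:  [  0   0  -1  -2 ]
R4 <- R4 - (-1)*R3:  [  0   0   0  -5 ]
Multipliers (in order of application): m_{21} = 2, m_{31} = -1, m_{41} = -2, m_{32} = -4, m_{42} = -1, m_{43} = -1

multipliers: 2, -1, -2, -4, -1, -1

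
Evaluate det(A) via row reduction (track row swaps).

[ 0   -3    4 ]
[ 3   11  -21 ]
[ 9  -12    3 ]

det(A) = 54

Forward elimination:
R1 <-> R2   (pivot in column 1 was zero)
[ 3   11  -21 ]
[ 0   -3    4 ]
[ 9  -12    3 ]
R3 <- R3 - (3)*R1:  [   0  -45   66 ]
R3 <- R3 - (15)*R2:  [ 0  0  6 ]
Upper-triangular form:
[ 3  11  -21 ]
[ 0  -3    4 ]
[ 0   0    6 ]
det(A) = (-1)^1 * (3) * (-3) * (6) = 54  (1 row swap -> sign -1)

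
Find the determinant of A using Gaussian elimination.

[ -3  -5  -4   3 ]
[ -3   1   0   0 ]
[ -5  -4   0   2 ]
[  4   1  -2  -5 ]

det(A) = 314

Forward elimination:
R2 <- R2 - (1)*R1:  [  0   6   4  -3 ]
R3 <- R3 - (5/3)*R1:  [    0  13/3  20/3    -3 ]
R4 <- R4 - (-4/3)*R1:  [     0  -17/3  -22/3     -1 ]
R3 <- R3 - (13/18)*R2:  [    0     0  34/9  -5/6 ]
R4 <- R4 - (-17/18)*R2:  [     0      0  -32/9  -23/6 ]
R4 <- R4 - (-16/17)*R3:  [       0        0        0  -157/34 ]
Upper-triangular form:
[ -3  -5    -4        3 ]
[  0   6     4       -3 ]
[  0   0  34/9     -5/6 ]
[  0   0     0  -157/34 ]
det(A) = (-1)^0 * (-3) * (6) * (34/9) * (-157/34) = 314  (0 row swaps -> sign +1)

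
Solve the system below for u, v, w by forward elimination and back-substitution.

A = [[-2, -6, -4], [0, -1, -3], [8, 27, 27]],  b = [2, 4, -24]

(-3, 2, -2)

Forward elimination on [A|b]:
R3 <- R3 - (-4)*R1:  [   0    3   11  -16 ]
R3 <- R3 - (-3)*R2:  [  0   0   2  -4 ]
Row echelon form:
[ -2  -6  -4  |   2 ]
[  0  -1  -3  |   4 ]
[  0   0   2  |  -4 ]
Back-substitution:
w = (-4) / 2 = -2
v = (4 - (-3)*(-2)) / -1 = 2
u = (2 - (-6)*(2) - (-4)*(-2)) / -2 = -3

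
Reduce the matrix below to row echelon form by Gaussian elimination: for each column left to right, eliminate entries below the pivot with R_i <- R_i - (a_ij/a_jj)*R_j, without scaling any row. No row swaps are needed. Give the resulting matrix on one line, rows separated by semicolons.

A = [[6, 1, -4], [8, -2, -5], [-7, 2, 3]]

Forward elimination:
R2 <- R2 - (4/3)*R1:  [     0  -10/3    1/3 ]
R3 <- R3 - (-7/6)*R1:  [    0  19/6  -5/3 ]
R3 <- R3 - (-19/20)*R2:  [      0       0  -27/20 ]
Row echelon form:
[ 6      1      -4 ]
[ 0  -10/3     1/3 ]
[ 0      0  -27/20 ]

REF = [6 1 -4; 0 -10/3 1/3; 0 0 -27/20]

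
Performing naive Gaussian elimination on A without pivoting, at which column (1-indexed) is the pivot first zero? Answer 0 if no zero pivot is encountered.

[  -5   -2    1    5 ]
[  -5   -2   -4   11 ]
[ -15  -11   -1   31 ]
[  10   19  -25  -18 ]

Naive forward elimination:
R2 <- R2 - (1)*R1:  [  0   0  -5   6 ]
R3 <- R3 - (3)*R1:  [  0  -5  -4  16 ]
R4 <- R4 - (-2)*R1:  [   0   15  -23   -8 ]
Matrix at this point:
[ -5  -2    1   5 ]
[  0   0   -5   6 ]
[  0  -5   -4  16 ]
[  0  15  -23  -8 ]
Pivot entry (2,2) is zero but row 3 has -5 in column 2 -> naive elimination stops; a row interchange (e.g. R2 <-> R3) would be required here.

first zero-pivot column = 2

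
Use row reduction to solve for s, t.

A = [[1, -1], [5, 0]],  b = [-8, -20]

(-4, 4)

Forward elimination on [A|b]:
R2 <- R2 - (5)*R1:  [  0   5  20 ]
Row echelon form:
[ 1  -1  |  -8 ]
[ 0   5  |  20 ]
Back-substitution:
t = (20) / 5 = 4
s = (-8 - (-1)*(4)) / 1 = -4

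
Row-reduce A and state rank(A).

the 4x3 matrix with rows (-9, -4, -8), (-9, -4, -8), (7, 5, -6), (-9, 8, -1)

rank(A) = 3

Row reduction:
R2 <- R2 - (1)*R1:  [ 0  0  0 ]
R3 <- R3 - (-7/9)*R1:  [      0    17/9  -110/9 ]
R4 <- R4 - (1)*R1:  [  0  12   7 ]
R2 <-> R3   (pivot in column 2 was zero)
[ -9    -4      -8 ]
[  0  17/9  -110/9 ]
[  0     0       0 ]
[  0    12       7 ]
R4 <- R4 - (108/17)*R2:  [       0        0  1439/17 ]
R3 <-> R4   (pivot in column 3 was zero)
[ -9    -4       -8 ]
[  0  17/9   -110/9 ]
[  0     0  1439/17 ]
[  0     0        0 ]
Row echelon form:
[ -9    -4       -8 ]
[  0  17/9   -110/9 ]
[  0     0  1439/17 ]
[  0     0        0 ]
Nonzero rows / pivot columns: 3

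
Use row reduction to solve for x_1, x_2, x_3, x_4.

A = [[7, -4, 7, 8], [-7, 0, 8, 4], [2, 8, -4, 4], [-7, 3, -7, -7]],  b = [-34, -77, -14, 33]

Forward elimination on [A|b]:
R2 <- R2 - (-1)*R1:  [    0    -4    15    12  -111 ]
R3 <- R3 - (2/7)*R1:  [     0   64/7     -6   12/7  -30/7 ]
R4 <- R4 - (-1)*R1:  [  0  -1   0   1  -1 ]
R3 <- R3 - (-16/7)*R2:  [     0      0  198/7  204/7   -258 ]
R4 <- R4 - (1/4)*R2:  [     0      0  -15/4     -2  107/4 ]
R4 <- R4 - (-35/264)*R3:  [      0       0       0   41/22  -82/11 ]
Row echelon form:
[ 7  -4      7      8  |     -34 ]
[ 0  -4     15     12  |    -111 ]
[ 0   0  198/7  204/7  |    -258 ]
[ 0   0      0  41/22  |  -82/11 ]
Back-substitution:
x_4 = (-82/11) / (41/22) = -4
x_3 = (-258 - (204/7)*(-4)) / (198/7) = -5
x_2 = (-111 - (15)*(-5) - (12)*(-4)) / -4 = -3
x_1 = (-34 - (-4)*(-3) - (7)*(-5) - (8)*(-4)) / 7 = 3

(3, -3, -5, -4)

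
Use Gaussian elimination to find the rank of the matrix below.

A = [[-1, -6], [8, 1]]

rank(A) = 2

Row reduction:
R2 <- R2 - (-8)*R1:  [   0  -47 ]
Row echelon form:
[ -1   -6 ]
[  0  -47 ]
Nonzero rows / pivot columns: 2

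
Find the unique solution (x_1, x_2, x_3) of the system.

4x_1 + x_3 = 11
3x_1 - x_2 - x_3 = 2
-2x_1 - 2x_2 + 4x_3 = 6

Forward elimination on [A|b]:
R2 <- R2 - (3/4)*R1:  [     0     -1   -7/4  -25/4 ]
R3 <- R3 - (-1/2)*R1:  [    0    -2   9/2  23/2 ]
R3 <- R3 - (2)*R2:  [  0   0   8  24 ]
Row echelon form:
[ 4   0     1  |     11 ]
[ 0  -1  -7/4  |  -25/4 ]
[ 0   0     8  |     24 ]
Back-substitution:
x_3 = (24) / 8 = 3
x_2 = (-25/4 - (-7/4)*(3)) / -1 = 1
x_1 = (11 - (1)*(3)) / 4 = 2

(2, 1, 3)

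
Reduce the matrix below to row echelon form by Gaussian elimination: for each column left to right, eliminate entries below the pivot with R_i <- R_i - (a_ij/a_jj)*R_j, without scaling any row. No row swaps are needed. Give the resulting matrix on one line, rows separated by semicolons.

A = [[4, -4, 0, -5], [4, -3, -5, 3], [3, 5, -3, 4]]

Forward elimination:
R2 <- R2 - (1)*R1:  [  0   1  -5   8 ]
R3 <- R3 - (3/4)*R1:  [    0     8    -3  31/4 ]
R3 <- R3 - (8)*R2:  [      0       0      37  -225/4 ]
Row echelon form:
[ 4  -4   0      -5 ]
[ 0   1  -5       8 ]
[ 0   0  37  -225/4 ]

REF = [4 -4 0 -5; 0 1 -5 8; 0 0 37 -225/4]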